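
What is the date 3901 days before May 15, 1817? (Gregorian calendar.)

−365 (one year) → May 15, 1816 (3536 left).
−366 (one year; includes Feb 29, 1816) → May 15, 1815 (3170 left).
−365 (one year) → May 15, 1814 (2805 left).
−365 (one year) → May 15, 1813 (2440 left).
−365 (one year) → May 15, 1812 (2075 left).
−366 (one year; includes Feb 29, 1812) → May 15, 1811 (1709 left).
−365 (one year) → May 15, 1810 (1344 left).
−365 (one year) → May 15, 1809 (979 left).
−365 (one year) → May 15, 1808 (614 left).
−366 (one year; includes Feb 29, 1808) → May 15, 1807 (248 left).
−15 → Apr 30, 1807 (end of Apr, 30 days; 233 left).
−30 → Mar 31, 1807 (end of Mar, 31 days; 203 left).
−31 → Feb 28, 1807 (end of Feb, 28 days; 172 left).
−28 → Jan 31, 1807 (end of Jan, 31 days; 144 left).
−31 → Dec 31, 1806 (end of Dec, 31 days; 113 left).
−31 → Nov 30, 1806 (end of Nov, 30 days; 82 left).
−30 → Oct 31, 1806 (end of Oct, 31 days; 52 left).
−31 → Sep 30, 1806 (end of Sep, 30 days; 21 left).
−21 → Sep 9, 1806.

September 9, 1806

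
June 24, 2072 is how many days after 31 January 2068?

1606

Jan 31, 2068 → Jan 31, 2069: 366 days (Feb 29, 2068 is in that span).
Jan 31, 2069 → Jan 31, 2070: 365 days.
Jan 31, 2070 → Jan 31, 2071: 365 days.
Jan 31, 2071 → Jan 31, 2072: 365 days.
Jan 31, 2072 → Feb 29, 2072: 29 days (January has 31).
Feb 29, 2072 → Mar 29, 2072: 29 days (February has 29).
Mar 29, 2072 → Apr 29, 2072: 31 days (March has 31).
Apr 29, 2072 → May 29, 2072: 30 days (April has 30).
May 29, 2072 → Jun 24, 2072: 26 days.
Total: 1606 days.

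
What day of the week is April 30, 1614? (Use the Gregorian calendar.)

Wednesday

Doomsday rule: the anchor day for the 1600s is Tuesday. For year 14: 14÷12 = 1 r 2, and 2÷4 = 0, so 1+2+0 = 3.
Tuesday + 3 ≡ Friday — that's 1614's doomsday.
In April the doomsday date is Apr 4.
Apr 30 is 26 days after Apr 4; 26 mod 7 = 5, so Friday + 5 = Wednesday.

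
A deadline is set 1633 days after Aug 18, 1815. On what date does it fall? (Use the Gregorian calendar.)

February 6, 1820

+366 (one year; includes Feb 29, 1816) → Aug 18, 1816 (1267 left).
+365 (one year) → Aug 18, 1817 (902 left).
+365 (one year) → Aug 18, 1818 (537 left).
+365 (one year) → Aug 18, 1819 (172 left).
Aug has 31 days: +14 → Sep 1, 1819 (158 left).
Sep has 30 days: +30 → Oct 1, 1819 (128 left).
Oct has 31 days: +31 → Nov 1, 1819 (97 left).
Nov has 30 days: +30 → Dec 1, 1819 (67 left).
Dec has 31 days: +31 → Jan 1, 1820 (36 left).
Jan has 31 days: +31 → Feb 1, 1820 (5 left).
+5 → Feb 6, 1820.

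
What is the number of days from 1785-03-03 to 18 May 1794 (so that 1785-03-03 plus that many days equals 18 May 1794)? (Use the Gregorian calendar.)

3363

Mar 3, 1785 → Mar 3, 1786: 365 days.
Mar 3, 1786 → Mar 3, 1787: 365 days.
Mar 3, 1787 → Mar 3, 1788: 366 days (Feb 29, 1788 is in that span).
Mar 3, 1788 → Mar 3, 1789: 365 days.
Mar 3, 1789 → Mar 3, 1790: 365 days.
Mar 3, 1790 → Mar 3, 1791: 365 days.
Mar 3, 1791 → Mar 3, 1792: 366 days (Feb 29, 1792 is in that span).
Mar 3, 1792 → Mar 3, 1793: 365 days.
Mar 3, 1793 → Mar 3, 1794: 365 days.
Mar 3, 1794 → Apr 3, 1794: 31 days (March has 31).
Apr 3, 1794 → May 3, 1794: 30 days (April has 30).
May 3, 1794 → May 18, 1794: 15 days.
Total: 3363 days.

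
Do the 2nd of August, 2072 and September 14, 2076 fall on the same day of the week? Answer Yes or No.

No

From Aug 2, 2072 to Sep 14, 2076 is 1504 days.
1504 mod 7 = 6, so they are different weekdays.
(Aug 2, 2072 is a Tuesday; Sep 14, 2076 is a Monday.)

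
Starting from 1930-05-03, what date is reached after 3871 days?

+365 (one year) → May 3, 1931 (3506 left).
+366 (one year; includes Feb 29, 1932) → May 3, 1932 (3140 left).
+365 (one year) → May 3, 1933 (2775 left).
+365 (one year) → May 3, 1934 (2410 left).
+365 (one year) → May 3, 1935 (2045 left).
+366 (one year; includes Feb 29, 1936) → May 3, 1936 (1679 left).
+365 (one year) → May 3, 1937 (1314 left).
+365 (one year) → May 3, 1938 (949 left).
+365 (one year) → May 3, 1939 (584 left).
+366 (one year; includes Feb 29, 1940) → May 3, 1940 (218 left).
May has 31 days: +29 → Jun 1, 1940 (189 left).
Jun has 30 days: +30 → Jul 1, 1940 (159 left).
Jul has 31 days: +31 → Aug 1, 1940 (128 left).
Aug has 31 days: +31 → Sep 1, 1940 (97 left).
Sep has 30 days: +30 → Oct 1, 1940 (67 left).
Oct has 31 days: +31 → Nov 1, 1940 (36 left).
Nov has 30 days: +30 → Dec 1, 1940 (6 left).
+6 → Dec 7, 1940.

December 7, 1940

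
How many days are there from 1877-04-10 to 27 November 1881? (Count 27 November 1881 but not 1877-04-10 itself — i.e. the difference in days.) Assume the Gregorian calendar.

1692

Apr 10, 1877 → Apr 10, 1878: 365 days.
Apr 10, 1878 → Apr 10, 1879: 365 days.
Apr 10, 1879 → Apr 10, 1880: 366 days (Feb 29, 1880 is in that span).
Apr 10, 1880 → Apr 10, 1881: 365 days.
Apr 10, 1881 → May 10, 1881: 30 days (April has 30).
May 10, 1881 → Jun 10, 1881: 31 days (May has 31).
Jun 10, 1881 → Jul 10, 1881: 30 days (June has 30).
Jul 10, 1881 → Aug 10, 1881: 31 days (July has 31).
Aug 10, 1881 → Sep 10, 1881: 31 days (August has 31).
Sep 10, 1881 → Oct 10, 1881: 30 days (September has 30).
Oct 10, 1881 → Nov 10, 1881: 31 days (October has 31).
Nov 10, 1881 → Nov 27, 1881: 17 days.
Total: 1692 days.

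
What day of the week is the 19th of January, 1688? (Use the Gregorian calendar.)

Monday

Doomsday rule: the anchor day for the 1600s is Tuesday. For year 88: 88÷12 = 7 r 4, and 4÷4 = 1, so 7+4+1 = 12.
Tuesday + 12 ≡ Sunday — that's 1688's doomsday.
In January the doomsday date is Jan 4 (1688 is a leap year (divisible by 4)).
Jan 19 is 15 days after Jan 4; 15 mod 7 = 1, so Sunday + 1 = Monday.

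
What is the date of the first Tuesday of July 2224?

July 6, 2224

July 1, 2224 is a Thursday.
The first Tuesday is therefore July 6 (5 days later).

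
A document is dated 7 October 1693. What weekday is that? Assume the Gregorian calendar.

Doomsday rule: the anchor day for the 1600s is Tuesday. For year 93: 93÷12 = 7 r 9, and 9÷4 = 2, so 7+9+2 = 18.
Tuesday + 18 ≡ Saturday — that's 1693's doomsday.
In October the doomsday date is Oct 10.
Oct 7 is 3 days before Oct 10; 3 mod 7 = 3, so Saturday − 3 = Wednesday.

Wednesday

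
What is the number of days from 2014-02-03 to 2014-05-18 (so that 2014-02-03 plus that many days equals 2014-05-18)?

104

Feb 3, 2014 → Mar 3, 2014: 28 days (February has 28).
Mar 3, 2014 → Apr 3, 2014: 31 days (March has 31).
Apr 3, 2014 → May 3, 2014: 30 days (April has 30).
May 3, 2014 → May 18, 2014: 15 days.
Total: 104 days.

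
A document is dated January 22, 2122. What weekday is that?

January 1, 2122 is a Thursday.
Jan 1, 2122 → Jan 22, 2122: 21 days.
Total: 21 days.
21 mod 7 = 0, so Thursday + 0 = Thursday.

Thursday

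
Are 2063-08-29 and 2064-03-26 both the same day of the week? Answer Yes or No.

Yes

From Aug 29, 2063 to Mar 26, 2064 is 210 days.
210 mod 7 = 0, so they are the same weekday.
(Aug 29, 2063 is a Wednesday; Mar 26, 2064 is a Wednesday.)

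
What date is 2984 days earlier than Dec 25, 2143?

October 24, 2135

−365 (one year) → Dec 25, 2142 (2619 left).
−365 (one year) → Dec 25, 2141 (2254 left).
−365 (one year) → Dec 25, 2140 (1889 left).
−366 (one year; includes Feb 29, 2140) → Dec 25, 2139 (1523 left).
−365 (one year) → Dec 25, 2138 (1158 left).
−365 (one year) → Dec 25, 2137 (793 left).
−365 (one year) → Dec 25, 2136 (428 left).
−366 (one year; includes Feb 29, 2136) → Dec 25, 2135 (62 left).
−25 → Nov 30, 2135 (end of Nov, 30 days; 37 left).
−30 → Oct 31, 2135 (end of Oct, 31 days; 7 left).
−7 → Oct 24, 2135.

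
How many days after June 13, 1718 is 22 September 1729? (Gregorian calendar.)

Jun 13, 1718 → Jun 13, 1719: 365 days.
Jun 13, 1719 → Jun 13, 1720: 366 days (Feb 29, 1720 is in that span).
Jun 13, 1720 → Jun 13, 1721: 365 days.
Jun 13, 1721 → Jun 13, 1722: 365 days.
Jun 13, 1722 → Jun 13, 1723: 365 days.
Jun 13, 1723 → Jun 13, 1724: 366 days (Feb 29, 1724 is in that span).
Jun 13, 1724 → Jun 13, 1725: 365 days.
Jun 13, 1725 → Jun 13, 1726: 365 days.
Jun 13, 1726 → Jun 13, 1727: 365 days.
Jun 13, 1727 → Jun 13, 1728: 366 days (Feb 29, 1728 is in that span).
Jun 13, 1728 → Jun 13, 1729: 365 days.
Jun 13, 1729 → Jul 13, 1729: 30 days (June has 30).
Jul 13, 1729 → Aug 13, 1729: 31 days (July has 31).
Aug 13, 1729 → Sep 13, 1729: 31 days (August has 31).
Sep 13, 1729 → Sep 22, 1729: 9 days.
Total: 4119 days.

4119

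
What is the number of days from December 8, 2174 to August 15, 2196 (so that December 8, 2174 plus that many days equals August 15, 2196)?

Dec 8, 2174 → Dec 8, 2175: 365 days.
Dec 8, 2175 → Dec 8, 2176: 366 days (Feb 29, 2176 is in that span).
Dec 8, 2176 → Dec 8, 2177: 365 days.
Dec 8, 2177 → Dec 8, 2178: 365 days.
Dec 8, 2178 → Dec 8, 2179: 365 days.
Dec 8, 2179 → Dec 8, 2180: 366 days (Feb 29, 2180 is in that span).
Dec 8, 2180 → Dec 8, 2181: 365 days.
Dec 8, 2181 → Dec 8, 2182: 365 days.
Dec 8, 2182 → Dec 8, 2183: 365 days.
Dec 8, 2183 → Dec 8, 2184: 366 days (Feb 29, 2184 is in that span).
Dec 8, 2184 → Dec 8, 2185: 365 days.
Dec 8, 2185 → Dec 8, 2186: 365 days.
Dec 8, 2186 → Dec 8, 2187: 365 days.
Dec 8, 2187 → Dec 8, 2188: 366 days (Feb 29, 2188 is in that span).
Dec 8, 2188 → Dec 8, 2189: 365 days.
Dec 8, 2189 → Dec 8, 2190: 365 days.
Dec 8, 2190 → Dec 8, 2191: 365 days.
Dec 8, 2191 → Dec 8, 2192: 366 days (Feb 29, 2192 is in that span).
Dec 8, 2192 → Dec 8, 2193: 365 days.
Dec 8, 2193 → Dec 8, 2194: 365 days.
Dec 8, 2194 → Dec 8, 2195: 365 days.
Dec 8, 2195 → Jan 8, 2196: 31 days (December has 31).
Jan 8, 2196 → Feb 8, 2196: 31 days (January has 31).
Feb 8, 2196 → Mar 8, 2196: 29 days (February has 29).
Mar 8, 2196 → Apr 8, 2196: 31 days (March has 31).
Apr 8, 2196 → May 8, 2196: 30 days (April has 30).
May 8, 2196 → Jun 8, 2196: 31 days (May has 31).
Jun 8, 2196 → Jul 8, 2196: 30 days (June has 30).
Jul 8, 2196 → Aug 8, 2196: 31 days (July has 31).
Aug 8, 2196 → Aug 15, 2196: 7 days.
Total: 7921 days.

7921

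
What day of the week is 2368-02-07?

Doomsday rule: the anchor day for the 2300s is Wednesday. For year 68: 68÷12 = 5 r 8, and 8÷4 = 2, so 5+8+2 = 15.
Wednesday + 15 ≡ Thursday — that's 2368's doomsday.
In February the doomsday date is Feb 29 (2368 is a leap year (divisible by 4)).
Feb 7 is 22 days before Feb 29; 22 mod 7 = 1, so Thursday − 1 = Wednesday.

Wednesday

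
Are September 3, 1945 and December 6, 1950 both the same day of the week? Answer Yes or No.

No

From Sep 3, 1945 to Dec 6, 1950 is 1920 days.
1920 mod 7 = 2, so they are different weekdays.
(Sep 3, 1945 is a Monday; Dec 6, 1950 is a Wednesday.)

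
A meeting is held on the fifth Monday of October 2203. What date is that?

October 1, 2203 is a Saturday.
The first Monday is therefore October 3 (2 days later).
The fifth Monday is 3 + 4×7 = October 31.

October 31, 2203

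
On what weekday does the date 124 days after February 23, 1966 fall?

Feb 23, 1966 is a Wednesday.
124 mod 7 = 5, so 124 days after a Wednesday is Wednesday + 5 = Monday.

Monday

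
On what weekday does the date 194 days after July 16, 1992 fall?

Tuesday

First find the weekday of Jul 16, 1992. Doomsday rule: the anchor day for the 1900s is Wednesday. For year 92: 92÷12 = 7 r 8, and 8÷4 = 2, so 7+8+2 = 17.
Wednesday + 17 ≡ Saturday — that's 1992's doomsday.
In July the doomsday date is Jul 11.
Jul 16 is 5 days after Jul 11; 5 mod 7 = 5, so Saturday + 5 = Thursday.
194 mod 7 = 5, so 194 days after a Thursday is Thursday + 5 = Tuesday.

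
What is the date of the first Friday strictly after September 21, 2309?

Sep 21, 2309 is a Tuesday.
From Tuesday to the next Friday is 3 days.
Sep 21, 2309 + 3 = Sep 24, 2309.

September 24, 2309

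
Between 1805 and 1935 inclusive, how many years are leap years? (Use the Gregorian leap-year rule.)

Multiples of 4 in [1805,1935]: 32.
Of those, multiples of 100: 1 (not leap unless ÷400).
Multiples of 400: 0.
Leap years = 32 − 1 + 0 = 31.

31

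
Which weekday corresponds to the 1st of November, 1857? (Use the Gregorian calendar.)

Doomsday rule: the anchor day for the 1800s is Friday. For year 57: 57÷12 = 4 r 9, and 9÷4 = 2, so 4+9+2 = 15.
Friday + 15 ≡ Saturday — that's 1857's doomsday.
In November the doomsday date is Nov 7.
Nov 1 is 6 days before Nov 7; 6 mod 7 = 6, so Saturday − 6 = Sunday.

Sunday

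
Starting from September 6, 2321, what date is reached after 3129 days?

+365 (one year) → Sep 6, 2322 (2764 left).
+365 (one year) → Sep 6, 2323 (2399 left).
+366 (one year; includes Feb 29, 2324) → Sep 6, 2324 (2033 left).
+365 (one year) → Sep 6, 2325 (1668 left).
+365 (one year) → Sep 6, 2326 (1303 left).
+365 (one year) → Sep 6, 2327 (938 left).
+366 (one year; includes Feb 29, 2328) → Sep 6, 2328 (572 left).
+365 (one year) → Sep 6, 2329 (207 left).
Sep has 30 days: +25 → Oct 1, 2329 (182 left).
Oct has 31 days: +31 → Nov 1, 2329 (151 left).
Nov has 30 days: +30 → Dec 1, 2329 (121 left).
Dec has 31 days: +31 → Jan 1, 2330 (90 left).
Jan has 31 days: +31 → Feb 1, 2330 (59 left).
Feb has 28 days: +28 → Mar 1, 2330 (31 left).
Mar has 31 days: +31 → Apr 1, 2330 (0 left).

April 1, 2330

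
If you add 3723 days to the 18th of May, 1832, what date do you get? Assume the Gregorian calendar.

+365 (one year) → May 18, 1833 (3358 left).
+365 (one year) → May 18, 1834 (2993 left).
+365 (one year) → May 18, 1835 (2628 left).
+366 (one year; includes Feb 29, 1836) → May 18, 1836 (2262 left).
+365 (one year) → May 18, 1837 (1897 left).
+365 (one year) → May 18, 1838 (1532 left).
+365 (one year) → May 18, 1839 (1167 left).
+366 (one year; includes Feb 29, 1840) → May 18, 1840 (801 left).
+365 (one year) → May 18, 1841 (436 left).
+365 (one year) → May 18, 1842 (71 left).
May has 31 days: +14 → Jun 1, 1842 (57 left).
Jun has 30 days: +30 → Jul 1, 1842 (27 left).
+27 → Jul 28, 1842.

July 28, 1842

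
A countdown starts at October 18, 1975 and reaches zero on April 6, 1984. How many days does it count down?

Oct 18, 1975 → Oct 18, 1976: 366 days (Feb 29, 1976 is in that span).
Oct 18, 1976 → Oct 18, 1977: 365 days.
Oct 18, 1977 → Oct 18, 1978: 365 days.
Oct 18, 1978 → Oct 18, 1979: 365 days.
Oct 18, 1979 → Oct 18, 1980: 366 days (Feb 29, 1980 is in that span).
Oct 18, 1980 → Oct 18, 1981: 365 days.
Oct 18, 1981 → Oct 18, 1982: 365 days.
Oct 18, 1982 → Oct 18, 1983: 365 days.
Oct 18, 1983 → Nov 18, 1983: 31 days (October has 31).
Nov 18, 1983 → Dec 18, 1983: 30 days (November has 30).
Dec 18, 1983 → Jan 18, 1984: 31 days (December has 31).
Jan 18, 1984 → Feb 18, 1984: 31 days (January has 31).
Feb 18, 1984 → Mar 18, 1984: 29 days (February has 29).
Mar 18, 1984 → Apr 6, 1984: 19 days.
Total: 3093 days.

3093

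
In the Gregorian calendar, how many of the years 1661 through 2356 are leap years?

Multiples of 4 in [1661,2356]: 174.
Of those, multiples of 100: 7 (not leap unless ÷400).
Multiples of 400: 1.
Leap years = 174 − 7 + 1 = 168.

168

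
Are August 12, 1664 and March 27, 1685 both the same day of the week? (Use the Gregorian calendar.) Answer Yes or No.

Yes

From Aug 12, 1664 to Mar 27, 1685 is 7532 days.
7532 mod 7 = 0, so they are the same weekday.
(Aug 12, 1664 is a Tuesday; Mar 27, 1685 is a Tuesday.)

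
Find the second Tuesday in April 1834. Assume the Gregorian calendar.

April 8, 1834

April 1, 1834 is a Tuesday.
The first Tuesday is therefore April 1 (same day).
The second Tuesday is 1 + 1×7 = April 8.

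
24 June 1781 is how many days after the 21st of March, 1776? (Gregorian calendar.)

Mar 21, 1776 → Mar 21, 1777: 365 days.
Mar 21, 1777 → Mar 21, 1778: 365 days.
Mar 21, 1778 → Mar 21, 1779: 365 days.
Mar 21, 1779 → Mar 21, 1780: 366 days (Feb 29, 1780 is in that span).
Mar 21, 1780 → Mar 21, 1781: 365 days.
Mar 21, 1781 → Apr 21, 1781: 31 days (March has 31).
Apr 21, 1781 → May 21, 1781: 30 days (April has 30).
May 21, 1781 → Jun 21, 1781: 31 days (May has 31).
Jun 21, 1781 → Jun 24, 1781: 3 days.
Total: 1921 days.

1921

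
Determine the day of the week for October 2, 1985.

Wednesday

Doomsday rule: the anchor day for the 1900s is Wednesday. For year 85: 85÷12 = 7 r 1, and 1÷4 = 0, so 7+1+0 = 8.
Wednesday + 8 ≡ Thursday — that's 1985's doomsday.
In October the doomsday date is Oct 10.
Oct 2 is 8 days before Oct 10; 8 mod 7 = 1, so Thursday − 1 = Wednesday.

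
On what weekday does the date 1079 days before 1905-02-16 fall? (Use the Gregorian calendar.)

Feb 16, 1905 is a Thursday.
1079 mod 7 = 1, so 1079 days before a Thursday is Thursday − 1 = Wednesday.

Wednesday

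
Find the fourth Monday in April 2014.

April 28, 2014

April 1, 2014 is a Tuesday.
The first Monday is therefore April 7 (6 days later).
The fourth Monday is 7 + 3×7 = April 28.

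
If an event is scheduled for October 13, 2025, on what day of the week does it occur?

January 1, 2025 is a Wednesday.
Jan 1, 2025 → Feb 1, 2025: 31 days (January has 31).
Feb 1, 2025 → Mar 1, 2025: 28 days (February has 28).
Mar 1, 2025 → Apr 1, 2025: 31 days (March has 31).
Apr 1, 2025 → May 1, 2025: 30 days (April has 30).
May 1, 2025 → Jun 1, 2025: 31 days (May has 31).
Jun 1, 2025 → Jul 1, 2025: 30 days (June has 30).
Jul 1, 2025 → Aug 1, 2025: 31 days (July has 31).
Aug 1, 2025 → Sep 1, 2025: 31 days (August has 31).
Sep 1, 2025 → Oct 1, 2025: 30 days (September has 30).
Oct 1, 2025 → Oct 13, 2025: 12 days.
Total: 285 days.
285 mod 7 = 5, so Wednesday + 5 = Monday.

Monday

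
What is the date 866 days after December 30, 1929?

May 14, 1932

+365 (one year) → Dec 30, 1930 (501 left).
+365 (one year) → Dec 30, 1931 (136 left).
Dec has 31 days: +2 → Jan 1, 1932 (134 left).
Jan has 31 days: +31 → Feb 1, 1932 (103 left).
Feb has 29 days: +29 → Mar 1, 1932 (74 left).
Mar has 31 days: +31 → Apr 1, 1932 (43 left).
Apr has 30 days: +30 → May 1, 1932 (13 left).
+13 → May 14, 1932.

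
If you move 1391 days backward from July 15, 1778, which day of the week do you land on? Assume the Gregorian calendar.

Friday

Jul 15, 1778 is a Wednesday.
1391 mod 7 = 5, so 1391 days before a Wednesday is Wednesday − 5 = Friday.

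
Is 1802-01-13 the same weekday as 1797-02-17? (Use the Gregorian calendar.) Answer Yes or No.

No

From Feb 17, 1797 to Jan 13, 1802 is 1790 days.
1790 mod 7 = 5, so they are different weekdays.
(Feb 17, 1797 is a Friday; Jan 13, 1802 is a Wednesday.)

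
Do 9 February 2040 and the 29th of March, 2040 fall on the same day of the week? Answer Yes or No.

From Feb 9, 2040 to Mar 29, 2040 is 49 days.
49 mod 7 = 0, so they are the same weekday.
(Feb 9, 2040 is a Thursday; Mar 29, 2040 is a Thursday.)

Yes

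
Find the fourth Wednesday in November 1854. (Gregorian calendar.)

November 22, 1854

November 1, 1854 is a Wednesday.
The first Wednesday is therefore November 1 (same day).
The fourth Wednesday is 1 + 3×7 = November 22.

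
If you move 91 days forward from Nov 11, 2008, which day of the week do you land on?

Nov 11, 2008 is a Tuesday.
91 mod 7 = 0, so 91 days after a Tuesday is Tuesday + 0 = Tuesday.

Tuesday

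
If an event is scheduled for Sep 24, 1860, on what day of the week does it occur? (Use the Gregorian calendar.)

Doomsday rule: the anchor day for the 1800s is Friday. For year 60: 60÷12 = 5 r 0, and 0÷4 = 0, so 5+0+0 = 5.
Friday + 5 ≡ Wednesday — that's 1860's doomsday.
In September the doomsday date is Sep 5.
Sep 24 is 19 days after Sep 5; 19 mod 7 = 5, so Wednesday + 5 = Monday.

Monday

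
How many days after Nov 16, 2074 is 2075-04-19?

Nov 16, 2074 → Dec 16, 2074: 30 days (November has 30).
Dec 16, 2074 → Jan 16, 2075: 31 days (December has 31).
Jan 16, 2075 → Feb 16, 2075: 31 days (January has 31).
Feb 16, 2075 → Mar 16, 2075: 28 days (February has 28).
Mar 16, 2075 → Apr 16, 2075: 31 days (March has 31).
Apr 16, 2075 → Apr 19, 2075: 3 days.
Total: 154 days.

154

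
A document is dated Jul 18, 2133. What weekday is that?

Doomsday rule: the anchor day for the 2100s is Sunday. For year 33: 33÷12 = 2 r 9, and 9÷4 = 2, so 2+9+2 = 13.
Sunday + 13 ≡ Saturday — that's 2133's doomsday.
In July the doomsday date is Jul 11.
Jul 18 is 7 days after Jul 11; 7 mod 7 = 0, so Saturday + 0 = Saturday.

Saturday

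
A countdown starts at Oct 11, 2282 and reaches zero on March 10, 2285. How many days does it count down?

Oct 11, 2282 → Oct 11, 2283: 365 days.
Oct 11, 2283 → Oct 11, 2284: 366 days (Feb 29, 2284 is in that span).
Oct 11, 2284 → Nov 11, 2284: 31 days (October has 31).
Nov 11, 2284 → Dec 11, 2284: 30 days (November has 30).
Dec 11, 2284 → Jan 11, 2285: 31 days (December has 31).
Jan 11, 2285 → Feb 11, 2285: 31 days (January has 31).
Feb 11, 2285 → Mar 10, 2285: 27 days.
Total: 881 days.

881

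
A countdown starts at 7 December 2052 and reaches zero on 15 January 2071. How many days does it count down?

6613

Dec 7, 2052 → Dec 7, 2053: 365 days.
Dec 7, 2053 → Dec 7, 2054: 365 days.
Dec 7, 2054 → Dec 7, 2055: 365 days.
Dec 7, 2055 → Dec 7, 2056: 366 days (Feb 29, 2056 is in that span).
Dec 7, 2056 → Dec 7, 2057: 365 days.
Dec 7, 2057 → Dec 7, 2058: 365 days.
Dec 7, 2058 → Dec 7, 2059: 365 days.
Dec 7, 2059 → Dec 7, 2060: 366 days (Feb 29, 2060 is in that span).
Dec 7, 2060 → Dec 7, 2061: 365 days.
Dec 7, 2061 → Dec 7, 2062: 365 days.
Dec 7, 2062 → Dec 7, 2063: 365 days.
Dec 7, 2063 → Dec 7, 2064: 366 days (Feb 29, 2064 is in that span).
Dec 7, 2064 → Dec 7, 2065: 365 days.
Dec 7, 2065 → Dec 7, 2066: 365 days.
Dec 7, 2066 → Dec 7, 2067: 365 days.
Dec 7, 2067 → Dec 7, 2068: 366 days (Feb 29, 2068 is in that span).
Dec 7, 2068 → Dec 7, 2069: 365 days.
Dec 7, 2069 → Dec 7, 2070: 365 days.
Dec 7, 2070 → Jan 7, 2071: 31 days (December has 31).
Jan 7, 2071 → Jan 15, 2071: 8 days.
Total: 6613 days.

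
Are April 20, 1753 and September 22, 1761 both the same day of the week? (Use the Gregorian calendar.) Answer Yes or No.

From Apr 20, 1753 to Sep 22, 1761 is 3077 days.
3077 mod 7 = 4, so they are different weekdays.
(Apr 20, 1753 is a Friday; Sep 22, 1761 is a Tuesday.)

No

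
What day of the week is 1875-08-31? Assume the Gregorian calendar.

Doomsday rule: the anchor day for the 1800s is Friday. For year 75: 75÷12 = 6 r 3, and 3÷4 = 0, so 6+3+0 = 9.
Friday + 9 ≡ Sunday — that's 1875's doomsday.
In August the doomsday date is Aug 8.
Aug 31 is 23 days after Aug 8; 23 mod 7 = 2, so Sunday + 2 = Tuesday.

Tuesday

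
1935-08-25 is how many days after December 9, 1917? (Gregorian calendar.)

Dec 9, 1917 → Dec 9, 1918: 365 days.
Dec 9, 1918 → Dec 9, 1919: 365 days.
Dec 9, 1919 → Dec 9, 1920: 366 days (Feb 29, 1920 is in that span).
Dec 9, 1920 → Dec 9, 1921: 365 days.
Dec 9, 1921 → Dec 9, 1922: 365 days.
Dec 9, 1922 → Dec 9, 1923: 365 days.
Dec 9, 1923 → Dec 9, 1924: 366 days (Feb 29, 1924 is in that span).
Dec 9, 1924 → Dec 9, 1925: 365 days.
Dec 9, 1925 → Dec 9, 1926: 365 days.
Dec 9, 1926 → Dec 9, 1927: 365 days.
Dec 9, 1927 → Dec 9, 1928: 366 days (Feb 29, 1928 is in that span).
Dec 9, 1928 → Dec 9, 1929: 365 days.
Dec 9, 1929 → Dec 9, 1930: 365 days.
Dec 9, 1930 → Dec 9, 1931: 365 days.
Dec 9, 1931 → Dec 9, 1932: 366 days (Feb 29, 1932 is in that span).
Dec 9, 1932 → Dec 9, 1933: 365 days.
Dec 9, 1933 → Dec 9, 1934: 365 days.
Dec 9, 1934 → Jan 9, 1935: 31 days (December has 31).
Jan 9, 1935 → Feb 9, 1935: 31 days (January has 31).
Feb 9, 1935 → Mar 9, 1935: 28 days (February has 28).
Mar 9, 1935 → Apr 9, 1935: 31 days (March has 31).
Apr 9, 1935 → May 9, 1935: 30 days (April has 30).
May 9, 1935 → Jun 9, 1935: 31 days (May has 31).
Jun 9, 1935 → Jul 9, 1935: 30 days (June has 30).
Jul 9, 1935 → Aug 9, 1935: 31 days (July has 31).
Aug 9, 1935 → Aug 25, 1935: 16 days.
Total: 6468 days.

6468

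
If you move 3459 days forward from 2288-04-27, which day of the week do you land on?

First find the weekday of Apr 27, 2288. Doomsday rule: the anchor day for the 2200s is Friday. For year 88: 88÷12 = 7 r 4, and 4÷4 = 1, so 7+4+1 = 12.
Friday + 12 ≡ Wednesday — that's 2288's doomsday.
In April the doomsday date is Apr 4.
Apr 27 is 23 days after Apr 4; 23 mod 7 = 2, so Wednesday + 2 = Friday.
3459 mod 7 = 1, so 3459 days after a Friday is Friday + 1 = Saturday.

Saturday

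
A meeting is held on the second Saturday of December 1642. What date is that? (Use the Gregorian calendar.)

December 13, 1642

December 1, 1642 is a Monday.
The first Saturday is therefore December 6 (5 days later).
The second Saturday is 6 + 1×7 = December 13.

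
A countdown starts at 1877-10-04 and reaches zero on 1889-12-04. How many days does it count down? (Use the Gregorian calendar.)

4444

Oct 4, 1877 → Oct 4, 1878: 365 days.
Oct 4, 1878 → Oct 4, 1879: 365 days.
Oct 4, 1879 → Oct 4, 1880: 366 days (Feb 29, 1880 is in that span).
Oct 4, 1880 → Oct 4, 1881: 365 days.
Oct 4, 1881 → Oct 4, 1882: 365 days.
Oct 4, 1882 → Oct 4, 1883: 365 days.
Oct 4, 1883 → Oct 4, 1884: 366 days (Feb 29, 1884 is in that span).
Oct 4, 1884 → Oct 4, 1885: 365 days.
Oct 4, 1885 → Oct 4, 1886: 365 days.
Oct 4, 1886 → Oct 4, 1887: 365 days.
Oct 4, 1887 → Oct 4, 1888: 366 days (Feb 29, 1888 is in that span).
Oct 4, 1888 → Oct 4, 1889: 365 days.
Oct 4, 1889 → Nov 4, 1889: 31 days (October has 31).
Nov 4, 1889 → Dec 4, 1889: 30 days.
Total: 4444 days.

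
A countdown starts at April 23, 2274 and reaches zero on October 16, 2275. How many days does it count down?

541

Apr 23, 2274 → Apr 23, 2275: 365 days.
Apr 23, 2275 → May 23, 2275: 30 days (April has 30).
May 23, 2275 → Jun 23, 2275: 31 days (May has 31).
Jun 23, 2275 → Jul 23, 2275: 30 days (June has 30).
Jul 23, 2275 → Aug 23, 2275: 31 days (July has 31).
Aug 23, 2275 → Sep 23, 2275: 31 days (August has 31).
Sep 23, 2275 → Oct 16, 2275: 23 days.
Total: 541 days.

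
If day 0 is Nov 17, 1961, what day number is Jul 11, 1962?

236

Nov 17, 1961 → Dec 17, 1961: 30 days (November has 30).
Dec 17, 1961 → Jan 17, 1962: 31 days (December has 31).
Jan 17, 1962 → Feb 17, 1962: 31 days (January has 31).
Feb 17, 1962 → Mar 17, 1962: 28 days (February has 28).
Mar 17, 1962 → Apr 17, 1962: 31 days (March has 31).
Apr 17, 1962 → May 17, 1962: 30 days (April has 30).
May 17, 1962 → Jun 17, 1962: 31 days (May has 31).
Jun 17, 1962 → Jul 11, 1962: 24 days.
Total: 236 days.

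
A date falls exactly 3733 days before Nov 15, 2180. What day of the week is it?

Monday

First find the weekday of Nov 15, 2180. Doomsday rule: the anchor day for the 2100s is Sunday. For year 80: 80÷12 = 6 r 8, and 8÷4 = 2, so 6+8+2 = 16.
Sunday + 16 ≡ Tuesday — that's 2180's doomsday.
In November the doomsday date is Nov 7.
Nov 15 is 8 days after Nov 7; 8 mod 7 = 1, so Tuesday + 1 = Wednesday.
3733 mod 7 = 2, so 3733 days before a Wednesday is Wednesday − 2 = Monday.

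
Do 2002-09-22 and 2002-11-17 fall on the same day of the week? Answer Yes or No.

From Sep 22, 2002 to Nov 17, 2002 is 56 days.
56 mod 7 = 0, so they are the same weekday.
(Sep 22, 2002 is a Sunday; Nov 17, 2002 is a Sunday.)

Yes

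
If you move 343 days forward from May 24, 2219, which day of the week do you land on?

Monday

First find the weekday of May 24, 2219. Doomsday rule: the anchor day for the 2200s is Friday. For year 19: 19÷12 = 1 r 7, and 7÷4 = 1, so 1+7+1 = 9.
Friday + 9 ≡ Sunday — that's 2219's doomsday.
In May the doomsday date is May 9.
May 24 is 15 days after May 9; 15 mod 7 = 1, so Sunday + 1 = Monday.
343 mod 7 = 0, so 343 days after a Monday is Monday + 0 = Monday.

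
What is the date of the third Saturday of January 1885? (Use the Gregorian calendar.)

January 17, 1885

January 1, 1885 is a Thursday.
The first Saturday is therefore January 3 (2 days later).
The third Saturday is 3 + 2×7 = January 17.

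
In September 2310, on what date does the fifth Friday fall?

September 1, 2310 is a Thursday.
The first Friday is therefore September 2 (1 days later).
The fifth Friday is 2 + 4×7 = September 30.

September 30, 2310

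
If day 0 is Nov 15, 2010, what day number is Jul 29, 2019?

Nov 15, 2010 → Nov 15, 2011: 365 days.
Nov 15, 2011 → Nov 15, 2012: 366 days (Feb 29, 2012 is in that span).
Nov 15, 2012 → Nov 15, 2013: 365 days.
Nov 15, 2013 → Nov 15, 2014: 365 days.
Nov 15, 2014 → Nov 15, 2015: 365 days.
Nov 15, 2015 → Nov 15, 2016: 366 days (Feb 29, 2016 is in that span).
Nov 15, 2016 → Nov 15, 2017: 365 days.
Nov 15, 2017 → Nov 15, 2018: 365 days.
Nov 15, 2018 → Dec 15, 2018: 30 days (November has 30).
Dec 15, 2018 → Jan 15, 2019: 31 days (December has 31).
Jan 15, 2019 → Feb 15, 2019: 31 days (January has 31).
Feb 15, 2019 → Mar 15, 2019: 28 days (February has 28).
Mar 15, 2019 → Apr 15, 2019: 31 days (March has 31).
Apr 15, 2019 → May 15, 2019: 30 days (April has 30).
May 15, 2019 → Jun 15, 2019: 31 days (May has 31).
Jun 15, 2019 → Jul 15, 2019: 30 days (June has 30).
Jul 15, 2019 → Jul 29, 2019: 14 days.
Total: 3178 days.

3178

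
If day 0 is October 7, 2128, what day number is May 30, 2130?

Oct 7, 2128 → Oct 7, 2129: 365 days.
Oct 7, 2129 → Nov 7, 2129: 31 days (October has 31).
Nov 7, 2129 → Dec 7, 2129: 30 days (November has 30).
Dec 7, 2129 → Jan 7, 2130: 31 days (December has 31).
Jan 7, 2130 → Feb 7, 2130: 31 days (January has 31).
Feb 7, 2130 → Mar 7, 2130: 28 days (February has 28).
Mar 7, 2130 → Apr 7, 2130: 31 days (March has 31).
Apr 7, 2130 → May 7, 2130: 30 days (April has 30).
May 7, 2130 → May 30, 2130: 23 days.
Total: 600 days.

600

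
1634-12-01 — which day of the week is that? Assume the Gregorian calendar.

Doomsday rule: the anchor day for the 1600s is Tuesday. For year 34: 34÷12 = 2 r 10, and 10÷4 = 2, so 2+10+2 = 14.
Tuesday + 14 ≡ Tuesday — that's 1634's doomsday.
In December the doomsday date is Dec 12.
Dec 1 is 11 days before Dec 12; 11 mod 7 = 4, so Tuesday − 4 = Friday.

Friday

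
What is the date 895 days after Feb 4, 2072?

+366 (one year; includes Feb 29, 2072) → Feb 4, 2073 (529 left).
+365 (one year) → Feb 4, 2074 (164 left).
Feb has 28 days: +25 → Mar 1, 2074 (139 left).
Mar has 31 days: +31 → Apr 1, 2074 (108 left).
Apr has 30 days: +30 → May 1, 2074 (78 left).
May has 31 days: +31 → Jun 1, 2074 (47 left).
Jun has 30 days: +30 → Jul 1, 2074 (17 left).
+17 → Jul 18, 2074.

July 18, 2074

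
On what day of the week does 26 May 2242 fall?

Thursday

January 1, 2242 is a Saturday.
Jan 1, 2242 → Feb 1, 2242: 31 days (January has 31).
Feb 1, 2242 → Mar 1, 2242: 28 days (February has 28).
Mar 1, 2242 → Apr 1, 2242: 31 days (March has 31).
Apr 1, 2242 → May 1, 2242: 30 days (April has 30).
May 1, 2242 → May 26, 2242: 25 days.
Total: 145 days.
145 mod 7 = 5, so Saturday + 5 = Thursday.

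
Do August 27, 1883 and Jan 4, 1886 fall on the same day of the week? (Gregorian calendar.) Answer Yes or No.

Yes

From Aug 27, 1883 to Jan 4, 1886 is 861 days.
861 mod 7 = 0, so they are the same weekday.
(Aug 27, 1883 is a Monday; Jan 4, 1886 is a Monday.)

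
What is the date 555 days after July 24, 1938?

January 30, 1940

+365 (one year) → Jul 24, 1939 (190 left).
Jul has 31 days: +8 → Aug 1, 1939 (182 left).
Aug has 31 days: +31 → Sep 1, 1939 (151 left).
Sep has 30 days: +30 → Oct 1, 1939 (121 left).
Oct has 31 days: +31 → Nov 1, 1939 (90 left).
Nov has 30 days: +30 → Dec 1, 1939 (60 left).
Dec has 31 days: +31 → Jan 1, 1940 (29 left).
+29 → Jan 30, 1940.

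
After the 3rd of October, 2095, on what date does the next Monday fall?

October 10, 2095

Oct 3, 2095 is a Monday.
From Monday to the next Monday is 7 days.
Oct 3, 2095 + 7 = Oct 10, 2095.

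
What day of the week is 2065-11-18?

January 1, 2065 is a Thursday.
Jan 1, 2065 → Feb 1, 2065: 31 days (January has 31).
Feb 1, 2065 → Mar 1, 2065: 28 days (February has 28).
Mar 1, 2065 → Apr 1, 2065: 31 days (March has 31).
Apr 1, 2065 → May 1, 2065: 30 days (April has 30).
May 1, 2065 → Jun 1, 2065: 31 days (May has 31).
Jun 1, 2065 → Jul 1, 2065: 30 days (June has 30).
Jul 1, 2065 → Aug 1, 2065: 31 days (July has 31).
Aug 1, 2065 → Sep 1, 2065: 31 days (August has 31).
Sep 1, 2065 → Oct 1, 2065: 30 days (September has 30).
Oct 1, 2065 → Nov 1, 2065: 31 days (October has 31).
Nov 1, 2065 → Nov 18, 2065: 17 days.
Total: 321 days.
321 mod 7 = 6, so Thursday + 6 = Wednesday.

Wednesday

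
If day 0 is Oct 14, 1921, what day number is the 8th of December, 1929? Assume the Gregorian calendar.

Oct 14, 1921 → Oct 14, 1922: 365 days.
Oct 14, 1922 → Oct 14, 1923: 365 days.
Oct 14, 1923 → Oct 14, 1924: 366 days (Feb 29, 1924 is in that span).
Oct 14, 1924 → Oct 14, 1925: 365 days.
Oct 14, 1925 → Oct 14, 1926: 365 days.
Oct 14, 1926 → Oct 14, 1927: 365 days.
Oct 14, 1927 → Oct 14, 1928: 366 days (Feb 29, 1928 is in that span).
Oct 14, 1928 → Oct 14, 1929: 365 days.
Oct 14, 1929 → Nov 14, 1929: 31 days (October has 31).
Nov 14, 1929 → Dec 8, 1929: 24 days.
Total: 2977 days.

2977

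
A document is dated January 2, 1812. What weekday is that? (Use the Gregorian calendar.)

Thursday

Doomsday rule: the anchor day for the 1800s is Friday. For year 12: 12÷12 = 1 r 0, and 0÷4 = 0, so 1+0+0 = 1.
Friday + 1 ≡ Saturday — that's 1812's doomsday.
In January the doomsday date is Jan 4 (1812 is a leap year (divisible by 4)).
Jan 2 is 2 days before Jan 4; 2 mod 7 = 2, so Saturday − 2 = Thursday.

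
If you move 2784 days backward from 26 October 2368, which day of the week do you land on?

Monday

First find the weekday of Oct 26, 2368. Doomsday rule: the anchor day for the 2300s is Wednesday. For year 68: 68÷12 = 5 r 8, and 8÷4 = 2, so 5+8+2 = 15.
Wednesday + 15 ≡ Thursday — that's 2368's doomsday.
In October the doomsday date is Oct 10.
Oct 26 is 16 days after Oct 10; 16 mod 7 = 2, so Thursday + 2 = Saturday.
2784 mod 7 = 5, so 2784 days before a Saturday is Saturday − 5 = Monday.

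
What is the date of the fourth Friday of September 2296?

September 25, 2296

September 1, 2296 is a Tuesday.
The first Friday is therefore September 4 (3 days later).
The fourth Friday is 4 + 3×7 = September 25.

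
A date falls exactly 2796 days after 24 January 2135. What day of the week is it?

Thursday

First find the weekday of Jan 24, 2135. Doomsday rule: the anchor day for the 2100s is Sunday. For year 35: 35÷12 = 2 r 11, and 11÷4 = 2, so 2+11+2 = 15.
Sunday + 15 ≡ Monday — that's 2135's doomsday.
In January the doomsday date is Jan 3 (2135 is not a leap year).
Jan 24 is 21 days after Jan 3; 21 mod 7 = 0, so Monday + 0 = Monday.
2796 mod 7 = 3, so 2796 days after a Monday is Monday + 3 = Thursday.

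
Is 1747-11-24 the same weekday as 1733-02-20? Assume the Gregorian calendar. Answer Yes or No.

Yes

From Feb 20, 1733 to Nov 24, 1747 is 5390 days.
5390 mod 7 = 0, so they are the same weekday.
(Feb 20, 1733 is a Friday; Nov 24, 1747 is a Friday.)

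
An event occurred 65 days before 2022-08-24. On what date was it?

June 20, 2022

−24 → Jul 31, 2022 (end of Jul, 31 days; 41 left).
−31 → Jun 30, 2022 (end of Jun, 30 days; 10 left).
−10 → Jun 20, 2022.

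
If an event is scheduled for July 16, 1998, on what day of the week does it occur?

Thursday

January 1, 1998 is a Thursday.
Jan 1, 1998 → Feb 1, 1998: 31 days (January has 31).
Feb 1, 1998 → Mar 1, 1998: 28 days (February has 28).
Mar 1, 1998 → Apr 1, 1998: 31 days (March has 31).
Apr 1, 1998 → May 1, 1998: 30 days (April has 30).
May 1, 1998 → Jun 1, 1998: 31 days (May has 31).
Jun 1, 1998 → Jul 1, 1998: 30 days (June has 30).
Jul 1, 1998 → Jul 16, 1998: 15 days.
Total: 196 days.
196 mod 7 = 0, so Thursday + 0 = Thursday.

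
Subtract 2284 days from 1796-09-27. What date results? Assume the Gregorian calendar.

June 27, 1790

−366 (one year; includes Feb 29, 1796) → Sep 27, 1795 (1918 left).
−365 (one year) → Sep 27, 1794 (1553 left).
−365 (one year) → Sep 27, 1793 (1188 left).
−365 (one year) → Sep 27, 1792 (823 left).
−366 (one year; includes Feb 29, 1792) → Sep 27, 1791 (457 left).
−365 (one year) → Sep 27, 1790 (92 left).
−27 → Aug 31, 1790 (end of Aug, 31 days; 65 left).
−31 → Jul 31, 1790 (end of Jul, 31 days; 34 left).
−31 → Jun 30, 1790 (end of Jun, 30 days; 3 left).
−3 → Jun 27, 1790.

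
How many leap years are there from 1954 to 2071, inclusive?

29

Multiples of 4 in [1954,2071]: 29.
Of those, multiples of 100: 1 (not leap unless ÷400).
Multiples of 400: 1.
Leap years = 29 − 1 + 1 = 29.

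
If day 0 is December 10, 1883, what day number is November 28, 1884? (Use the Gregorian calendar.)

Dec 10, 1883 → Jan 10, 1884: 31 days (December has 31).
Jan 10, 1884 → Feb 10, 1884: 31 days (January has 31).
Feb 10, 1884 → Mar 10, 1884: 29 days (February has 29).
Mar 10, 1884 → Apr 10, 1884: 31 days (March has 31).
Apr 10, 1884 → May 10, 1884: 30 days (April has 30).
May 10, 1884 → Jun 10, 1884: 31 days (May has 31).
Jun 10, 1884 → Jul 10, 1884: 30 days (June has 30).
Jul 10, 1884 → Aug 10, 1884: 31 days (July has 31).
Aug 10, 1884 → Sep 10, 1884: 31 days (August has 31).
Sep 10, 1884 → Oct 10, 1884: 30 days (September has 30).
Oct 10, 1884 → Nov 10, 1884: 31 days (October has 31).
Nov 10, 1884 → Nov 28, 1884: 18 days.
Total: 354 days.

354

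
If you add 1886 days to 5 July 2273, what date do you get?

September 3, 2278

+365 (one year) → Jul 5, 2274 (1521 left).
+365 (one year) → Jul 5, 2275 (1156 left).
+366 (one year; includes Feb 29, 2276) → Jul 5, 2276 (790 left).
+365 (one year) → Jul 5, 2277 (425 left).
+365 (one year) → Jul 5, 2278 (60 left).
Jul has 31 days: +27 → Aug 1, 2278 (33 left).
Aug has 31 days: +31 → Sep 1, 2278 (2 left).
+2 → Sep 3, 2278.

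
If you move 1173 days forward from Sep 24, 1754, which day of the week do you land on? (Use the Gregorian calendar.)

First find the weekday of Sep 24, 1754. Doomsday rule: the anchor day for the 1700s is Sunday. For year 54: 54÷12 = 4 r 6, and 6÷4 = 1, so 4+6+1 = 11.
Sunday + 11 ≡ Thursday — that's 1754's doomsday.
In September the doomsday date is Sep 5.
Sep 24 is 19 days after Sep 5; 19 mod 7 = 5, so Thursday + 5 = Tuesday.
1173 mod 7 = 4, so 1173 days after a Tuesday is Tuesday + 4 = Saturday.

Saturday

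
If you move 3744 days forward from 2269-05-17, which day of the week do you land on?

Sunday

May 17, 2269 is a Monday.
3744 mod 7 = 6, so 3744 days after a Monday is Monday + 6 = Sunday.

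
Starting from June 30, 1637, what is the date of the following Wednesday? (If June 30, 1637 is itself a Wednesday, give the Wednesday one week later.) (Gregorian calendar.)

Jun 30, 1637 is a Tuesday.
From Tuesday to the next Wednesday is 1 day.
Jun 30, 1637 + 1 = Jul 1, 1637.

July 1, 1637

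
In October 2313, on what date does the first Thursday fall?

October 1, 2313 is a Wednesday.
The first Thursday is therefore October 2 (1 days later).

October 2, 2313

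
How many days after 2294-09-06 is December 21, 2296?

837

Sep 6, 2294 → Sep 6, 2295: 365 days.
Sep 6, 2295 → Sep 6, 2296: 366 days (Feb 29, 2296 is in that span).
Sep 6, 2296 → Oct 6, 2296: 30 days (September has 30).
Oct 6, 2296 → Nov 6, 2296: 31 days (October has 31).
Nov 6, 2296 → Dec 6, 2296: 30 days (November has 30).
Dec 6, 2296 → Dec 21, 2296: 15 days.
Total: 837 days.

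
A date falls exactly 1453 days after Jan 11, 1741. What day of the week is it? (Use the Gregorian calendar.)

Sunday

Jan 11, 1741 is a Wednesday.
1453 mod 7 = 4, so 1453 days after a Wednesday is Wednesday + 4 = Sunday.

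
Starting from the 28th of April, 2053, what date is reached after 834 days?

+365 (one year) → Apr 28, 2054 (469 left).
+365 (one year) → Apr 28, 2055 (104 left).
Apr has 30 days: +3 → May 1, 2055 (101 left).
May has 31 days: +31 → Jun 1, 2055 (70 left).
Jun has 30 days: +30 → Jul 1, 2055 (40 left).
Jul has 31 days: +31 → Aug 1, 2055 (9 left).
+9 → Aug 10, 2055.

August 10, 2055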